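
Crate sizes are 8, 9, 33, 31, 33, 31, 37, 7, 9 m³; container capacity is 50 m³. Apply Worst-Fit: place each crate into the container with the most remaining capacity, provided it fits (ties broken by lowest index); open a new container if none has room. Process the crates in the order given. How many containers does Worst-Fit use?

5 containers

Put 8 m³ in container 1; 42 m³ remain.
Put 9 m³ in container 1; 33 m³ remain.
Put 33 m³ in container 1; 0 m³ remain.
Put 31 m³ in container 2; 19 m³ remain.
Put 33 m³ in container 3; 17 m³ remain.
Put 31 m³ in container 4; 19 m³ remain.
Put 37 m³ in container 5; 13 m³ remain.
Put 7 m³ in container 2; 12 m³ remain.
Put 9 m³ in container 4; 10 m³ remain.
Final containers: [8,9,33] [31,7] [33] [31,9] [37].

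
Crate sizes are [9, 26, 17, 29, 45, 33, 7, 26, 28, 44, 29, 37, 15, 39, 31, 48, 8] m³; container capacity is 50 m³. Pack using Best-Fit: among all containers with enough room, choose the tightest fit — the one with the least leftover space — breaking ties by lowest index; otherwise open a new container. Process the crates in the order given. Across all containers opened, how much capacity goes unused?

9 m³ → container 1 (remaining 41 m³)
26 m³ → container 1 (remaining 15 m³)
17 m³ → container 2 (remaining 33 m³)
29 m³ → container 2 (remaining 4 m³)
45 m³ → container 3 (remaining 5 m³)
33 m³ → container 4 (remaining 17 m³)
7 m³ → container 1 (remaining 8 m³)
26 m³ → container 5 (remaining 24 m³)
28 m³ → container 6 (remaining 22 m³)
44 m³ → container 7 (remaining 6 m³)
29 m³ → container 8 (remaining 21 m³)
37 m³ → container 9 (remaining 13 m³)
15 m³ → container 4 (remaining 2 m³)
39 m³ → container 10 (remaining 11 m³)
31 m³ → container 11 (remaining 19 m³)
48 m³ → container 12 (remaining 2 m³)
8 m³ → container 1 (remaining 0 m³)
12 containers × 50 m³ = 600 m³; used 471 m³; unused 129 m³.

129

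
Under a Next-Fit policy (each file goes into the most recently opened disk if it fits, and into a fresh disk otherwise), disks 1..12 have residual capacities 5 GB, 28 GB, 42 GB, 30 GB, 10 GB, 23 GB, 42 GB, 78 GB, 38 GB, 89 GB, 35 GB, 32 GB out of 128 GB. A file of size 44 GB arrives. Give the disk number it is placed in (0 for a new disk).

Next-Fit only looks at disk 12, which has 32 GB free.
44 GB does not fit, so a new disk is opened.

0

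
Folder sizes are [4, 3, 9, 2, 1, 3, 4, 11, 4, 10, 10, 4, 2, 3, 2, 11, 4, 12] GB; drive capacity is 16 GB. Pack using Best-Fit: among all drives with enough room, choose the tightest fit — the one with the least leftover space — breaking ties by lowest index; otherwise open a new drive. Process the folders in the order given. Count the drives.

7

Put 4 GB in drive 1; 12 GB remain.
Put 3 GB in drive 1; 9 GB remain.
Put 9 GB in drive 1; 0 GB remain.
Put 2 GB in drive 2; 14 GB remain.
Put 1 GB in drive 2; 13 GB remain.
Put 3 GB in drive 2; 10 GB remain.
Put 4 GB in drive 2; 6 GB remain.
Put 11 GB in drive 3; 5 GB remain.
Put 4 GB in drive 3; 1 GB remain.
Put 10 GB in drive 4; 6 GB remain.
Put 10 GB in drive 5; 6 GB remain.
Put 4 GB in drive 2; 2 GB remain.
Put 2 GB in drive 2; 0 GB remain.
Put 3 GB in drive 4; 3 GB remain.
Put 2 GB in drive 4; 1 GB remain.
Put 11 GB in drive 6; 5 GB remain.
Put 4 GB in drive 6; 1 GB remain.
Put 12 GB in drive 7; 4 GB remain.
Final drives: [4,3,9] [2,1,3,4,4,2] [11,4] [10,3,2] [10] [11,4] [12].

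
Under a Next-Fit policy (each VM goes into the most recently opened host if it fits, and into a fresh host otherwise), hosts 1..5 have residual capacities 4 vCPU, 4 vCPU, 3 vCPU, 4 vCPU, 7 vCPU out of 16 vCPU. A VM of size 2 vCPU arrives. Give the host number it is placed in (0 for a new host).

5

Next-Fit only looks at host 5, which has 7 vCPU free.
2 vCPU fits there.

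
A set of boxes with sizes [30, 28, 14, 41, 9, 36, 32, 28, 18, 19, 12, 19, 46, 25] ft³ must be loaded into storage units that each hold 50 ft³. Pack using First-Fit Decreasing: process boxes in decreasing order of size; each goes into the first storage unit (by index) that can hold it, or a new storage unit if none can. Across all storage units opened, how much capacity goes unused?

43

Sorted descending: 46, 41, 36, 32, 30, 28, 28, 25, 19, 19, 18, 14, 12, 9.
46 ft³ → storage unit 1 (remaining 4 ft³)
41 ft³ → storage unit 2 (remaining 9 ft³)
36 ft³ → storage unit 3 (remaining 14 ft³)
32 ft³ → storage unit 4 (remaining 18 ft³)
30 ft³ → storage unit 5 (remaining 20 ft³)
28 ft³ → storage unit 6 (remaining 22 ft³)
28 ft³ → storage unit 7 (remaining 22 ft³)
25 ft³ → storage unit 8 (remaining 25 ft³)
19 ft³ → storage unit 5 (remaining 1 ft³)
19 ft³ → storage unit 6 (remaining 3 ft³)
18 ft³ → storage unit 4 (remaining 0 ft³)
14 ft³ → storage unit 3 (remaining 0 ft³)
12 ft³ → storage unit 7 (remaining 10 ft³)
9 ft³ → storage unit 2 (remaining 0 ft³)
8 storage units × 50 ft³ = 400 ft³; used 357 ft³; unused 43 ft³.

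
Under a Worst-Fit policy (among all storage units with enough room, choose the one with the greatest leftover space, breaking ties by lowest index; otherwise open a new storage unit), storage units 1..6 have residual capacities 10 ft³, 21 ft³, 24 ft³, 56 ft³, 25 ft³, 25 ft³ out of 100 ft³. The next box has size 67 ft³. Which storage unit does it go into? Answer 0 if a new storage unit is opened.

No storage unit has ≥ 67 ft³ free, so a new storage unit is opened.

0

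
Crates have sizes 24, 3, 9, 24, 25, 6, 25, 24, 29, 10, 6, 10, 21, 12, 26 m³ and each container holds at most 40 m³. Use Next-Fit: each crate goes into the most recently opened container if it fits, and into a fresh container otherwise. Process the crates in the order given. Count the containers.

8 containers

Put 24 m³ in container 1; 16 m³ remain.
Put 3 m³ in container 1; 13 m³ remain.
Put 9 m³ in container 1; 4 m³ remain.
Put 24 m³ in container 2; 16 m³ remain.
Put 25 m³ in container 3; 15 m³ remain.
Put 6 m³ in container 3; 9 m³ remain.
Put 25 m³ in container 4; 15 m³ remain.
Put 24 m³ in container 5; 16 m³ remain.
Put 29 m³ in container 6; 11 m³ remain.
Put 10 m³ in container 6; 1 m³ remain.
Put 6 m³ in container 7; 34 m³ remain.
Put 10 m³ in container 7; 24 m³ remain.
Put 21 m³ in container 7; 3 m³ remain.
Put 12 m³ in container 8; 28 m³ remain.
Put 26 m³ in container 8; 2 m³ remain.
Final containers: [24,3,9] [24] [25,6] [25] [24] [29,10] [6,10,21] [12,26].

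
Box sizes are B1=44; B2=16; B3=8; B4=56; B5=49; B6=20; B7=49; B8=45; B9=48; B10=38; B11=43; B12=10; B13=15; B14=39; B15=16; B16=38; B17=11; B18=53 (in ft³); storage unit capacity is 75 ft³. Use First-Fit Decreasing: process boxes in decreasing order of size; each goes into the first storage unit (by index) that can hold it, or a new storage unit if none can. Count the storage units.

Sorted descending: 56, 53, 49, 49, 48, 45, 44, 43, 39, 38, 38, 20, 16, 16, 15, 11, 10, 8.
Put 56 ft³ in storage unit 1; 19 ft³ remain.
Put 53 ft³ in storage unit 2; 22 ft³ remain.
Put 49 ft³ in storage unit 3; 26 ft³ remain.
Put 49 ft³ in storage unit 4; 26 ft³ remain.
Put 48 ft³ in storage unit 5; 27 ft³ remain.
Put 45 ft³ in storage unit 6; 30 ft³ remain.
Put 44 ft³ in storage unit 7; 31 ft³ remain.
Put 43 ft³ in storage unit 8; 32 ft³ remain.
Put 39 ft³ in storage unit 9; 36 ft³ remain.
Put 38 ft³ in storage unit 10; 37 ft³ remain.
Put 38 ft³ in storage unit 11; 37 ft³ remain.
Put 20 ft³ in storage unit 2; 2 ft³ remain.
Put 16 ft³ in storage unit 1; 3 ft³ remain.
Put 16 ft³ in storage unit 3; 10 ft³ remain.
Put 15 ft³ in storage unit 4; 11 ft³ remain.
Put 11 ft³ in storage unit 4; 0 ft³ remain.
Put 10 ft³ in storage unit 3; 0 ft³ remain.
Put 8 ft³ in storage unit 5; 19 ft³ remain.
Final storage units: [56,16] [53,20] [49,16,10] [49,15,11] [48,8] [45] [44] [43] [39] [38] [38].

11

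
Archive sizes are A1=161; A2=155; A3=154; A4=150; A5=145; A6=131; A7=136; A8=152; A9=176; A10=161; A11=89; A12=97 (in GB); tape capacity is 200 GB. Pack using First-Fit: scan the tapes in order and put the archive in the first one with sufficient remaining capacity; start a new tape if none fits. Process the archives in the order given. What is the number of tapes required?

11

tape 1: place A1 (161 GB), 39 GB left
tape 2: place A2 (155 GB), 45 GB left
tape 3: place A3 (154 GB), 46 GB left
tape 4: place A4 (150 GB), 50 GB left
tape 5: place A5 (145 GB), 55 GB left
tape 6: place A6 (131 GB), 69 GB left
tape 7: place A7 (136 GB), 64 GB left
tape 8: place A8 (152 GB), 48 GB left
tape 9: place A9 (176 GB), 24 GB left
tape 10: place A10 (161 GB), 39 GB left
tape 11: place A11 (89 GB), 111 GB left
tape 11: place A12 (97 GB), 14 GB left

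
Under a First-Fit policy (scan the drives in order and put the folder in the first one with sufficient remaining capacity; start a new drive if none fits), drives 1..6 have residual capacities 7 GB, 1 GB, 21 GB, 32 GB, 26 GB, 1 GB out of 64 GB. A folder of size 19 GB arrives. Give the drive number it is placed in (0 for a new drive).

Drives with room: drive 3 (21 GB), drive 4 (32 GB), drive 5 (26 GB).
The first with room is drive 3.

3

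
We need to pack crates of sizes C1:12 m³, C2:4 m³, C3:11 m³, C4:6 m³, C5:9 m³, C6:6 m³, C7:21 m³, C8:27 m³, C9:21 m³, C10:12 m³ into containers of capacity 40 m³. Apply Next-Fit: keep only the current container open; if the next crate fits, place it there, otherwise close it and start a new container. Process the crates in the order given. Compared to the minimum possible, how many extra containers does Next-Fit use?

0

Next-Fit: [12,4,11,6] [9,6,21] [27] [21,12] → 4 containers.
Total size 129 m³; any packing needs at least ⌈129/40⌉ = 4 containers.
So 4 is already optimal.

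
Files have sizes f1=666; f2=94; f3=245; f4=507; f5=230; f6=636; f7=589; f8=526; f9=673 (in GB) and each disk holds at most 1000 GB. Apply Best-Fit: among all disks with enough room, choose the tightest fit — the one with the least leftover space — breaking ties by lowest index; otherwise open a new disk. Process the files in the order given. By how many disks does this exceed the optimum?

0

Best-Fit: [666,94,230] [245,507] [636] [589] [526] [673] → 6 disks.
6 files exceed 500 GB (half the capacity), and no two of those can share a disk, so at least 6 disks are needed.
So 6 is already optimal.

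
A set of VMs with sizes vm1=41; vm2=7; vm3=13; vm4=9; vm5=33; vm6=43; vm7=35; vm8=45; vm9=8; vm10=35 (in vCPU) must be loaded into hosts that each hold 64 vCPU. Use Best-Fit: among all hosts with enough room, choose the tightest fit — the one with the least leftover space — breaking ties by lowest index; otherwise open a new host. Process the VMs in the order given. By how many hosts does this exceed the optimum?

0

Best-Fit: [41,7,13] [9,33] [43] [35] [45,8] [35] → 6 hosts.
6 VMs exceed 32 vCPU (half the capacity), and no two of those can share a host, so at least 6 hosts are needed.
So 6 is already optimal.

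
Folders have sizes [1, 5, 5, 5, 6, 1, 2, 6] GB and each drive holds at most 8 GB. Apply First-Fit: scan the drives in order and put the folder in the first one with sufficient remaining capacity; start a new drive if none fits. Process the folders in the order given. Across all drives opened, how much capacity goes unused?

9

drive 1: place 1 GB, 7 GB left
drive 1: place 5 GB, 2 GB left
drive 2: place 5 GB, 3 GB left
drive 3: place 5 GB, 3 GB left
drive 4: place 6 GB, 2 GB left
drive 1: place 1 GB, 1 GB left
drive 2: place 2 GB, 1 GB left
drive 5: place 6 GB, 2 GB left
5 drives × 8 GB = 40 GB; used 31 GB; unused 9 GB.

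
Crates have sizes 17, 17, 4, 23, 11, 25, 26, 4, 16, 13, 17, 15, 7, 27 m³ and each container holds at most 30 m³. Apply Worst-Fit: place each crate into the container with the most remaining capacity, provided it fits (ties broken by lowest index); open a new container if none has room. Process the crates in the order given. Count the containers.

17 m³ → container 1 (remaining 13 m³)
17 m³ → container 2 (remaining 13 m³)
4 m³ → container 1 (remaining 9 m³)
23 m³ → container 3 (remaining 7 m³)
11 m³ → container 2 (remaining 2 m³)
25 m³ → container 4 (remaining 5 m³)
26 m³ → container 5 (remaining 4 m³)
4 m³ → container 1 (remaining 5 m³)
16 m³ → container 6 (remaining 14 m³)
13 m³ → container 6 (remaining 1 m³)
17 m³ → container 7 (remaining 13 m³)
15 m³ → container 8 (remaining 15 m³)
7 m³ → container 8 (remaining 8 m³)
27 m³ → container 9 (remaining 3 m³)
Final containers: [17,4,4] [17,11] [23] [25] [26] [16,13] [17] [15,7] [27].

9 containers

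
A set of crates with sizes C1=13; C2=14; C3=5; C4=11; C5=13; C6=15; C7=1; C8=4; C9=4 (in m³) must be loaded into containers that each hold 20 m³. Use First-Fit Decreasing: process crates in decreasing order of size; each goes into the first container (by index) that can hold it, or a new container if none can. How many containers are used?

Sorted descending: 15, 14, 13, 13, 11, 5, 4, 4, 1.
container 1: place 15 m³, 5 m³ left
container 2: place 14 m³, 6 m³ left
container 3: place 13 m³, 7 m³ left
container 4: place 13 m³, 7 m³ left
container 5: place 11 m³, 9 m³ left
container 1: place 5 m³, 0 m³ left
container 2: place 4 m³, 2 m³ left
container 3: place 4 m³, 3 m³ left
container 2: place 1 m³, 1 m³ left

5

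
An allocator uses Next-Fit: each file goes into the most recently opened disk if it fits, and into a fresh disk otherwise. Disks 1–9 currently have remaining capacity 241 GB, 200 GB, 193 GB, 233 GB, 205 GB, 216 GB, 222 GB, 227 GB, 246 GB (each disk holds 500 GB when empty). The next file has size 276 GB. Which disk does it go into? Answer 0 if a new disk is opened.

Next-Fit only looks at disk 9, which has 246 GB free.
276 GB does not fit, so a new disk is opened.

0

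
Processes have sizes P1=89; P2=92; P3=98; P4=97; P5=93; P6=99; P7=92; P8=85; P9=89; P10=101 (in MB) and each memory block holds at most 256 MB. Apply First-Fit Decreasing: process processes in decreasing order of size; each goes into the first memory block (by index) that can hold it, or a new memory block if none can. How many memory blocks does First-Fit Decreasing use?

Sorted descending: 101, 99, 98, 97, 93, 92, 92, 89, 89, 85.
memory block 1: place 101 MB, 155 MB left
memory block 1: place 99 MB, 56 MB left
memory block 2: place 98 MB, 158 MB left
memory block 2: place 97 MB, 61 MB left
memory block 3: place 93 MB, 163 MB left
memory block 3: place 92 MB, 71 MB left
memory block 4: place 92 MB, 164 MB left
memory block 4: place 89 MB, 75 MB left
memory block 5: place 89 MB, 167 MB left
memory block 5: place 85 MB, 82 MB left

5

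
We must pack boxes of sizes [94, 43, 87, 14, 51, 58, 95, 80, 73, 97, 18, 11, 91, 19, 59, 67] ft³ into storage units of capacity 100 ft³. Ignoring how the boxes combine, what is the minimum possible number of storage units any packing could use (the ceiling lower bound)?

Total size = 94 + 43 + 87 + 14 + 51 + 58 + 95 + 80 + 73 + 97 + 18 + 11 + 91 + 19 + 59 + 67 = 957 ft³.
⌈957 / 100⌉ = 10.

10 storage units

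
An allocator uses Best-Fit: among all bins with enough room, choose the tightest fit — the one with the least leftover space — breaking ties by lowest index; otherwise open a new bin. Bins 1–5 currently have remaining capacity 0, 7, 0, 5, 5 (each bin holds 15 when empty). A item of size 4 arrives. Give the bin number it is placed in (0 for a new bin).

Bins with room: bin 2 (7), bin 4 (5), bin 5 (5).
Tightest fit is bin 4 with 5 free.

4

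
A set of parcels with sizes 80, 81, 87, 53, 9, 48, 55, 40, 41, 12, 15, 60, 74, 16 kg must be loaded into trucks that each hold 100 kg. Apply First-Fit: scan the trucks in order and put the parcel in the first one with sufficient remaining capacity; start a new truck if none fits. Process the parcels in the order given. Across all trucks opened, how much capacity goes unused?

129

truck 1: place 80 kg, 20 kg left
truck 2: place 81 kg, 19 kg left
truck 3: place 87 kg, 13 kg left
truck 4: place 53 kg, 47 kg left
truck 1: place 9 kg, 11 kg left
truck 5: place 48 kg, 52 kg left
truck 6: place 55 kg, 45 kg left
truck 4: place 40 kg, 7 kg left
truck 5: place 41 kg, 11 kg left
truck 2: place 12 kg, 7 kg left
truck 6: place 15 kg, 30 kg left
truck 7: place 60 kg, 40 kg left
truck 8: place 74 kg, 26 kg left
truck 6: place 16 kg, 14 kg left
8 trucks × 100 kg = 800 kg; used 671 kg; unused 129 kg.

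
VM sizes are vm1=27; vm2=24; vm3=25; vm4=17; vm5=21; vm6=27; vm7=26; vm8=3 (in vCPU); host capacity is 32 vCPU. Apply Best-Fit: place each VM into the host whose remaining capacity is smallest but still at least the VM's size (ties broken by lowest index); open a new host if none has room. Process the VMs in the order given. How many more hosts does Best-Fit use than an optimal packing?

Best-Fit: [27,3] [24] [25] [17] [21] [27] [26] → 7 hosts.
7 VMs exceed 16 vCPU (half the capacity), and no two of those can share a host, so at least 7 hosts are needed.
So 7 is already optimal.

0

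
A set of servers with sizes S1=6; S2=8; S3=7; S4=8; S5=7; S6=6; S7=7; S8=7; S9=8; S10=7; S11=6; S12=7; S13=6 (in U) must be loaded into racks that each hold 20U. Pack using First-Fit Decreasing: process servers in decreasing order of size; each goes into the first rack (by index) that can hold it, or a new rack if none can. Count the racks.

Sorted descending: 8, 8, 8, 7, 7, 7, 7, 7, 7, 6, 6, 6, 6.
Put 8U in rack 1; 12U remain.
Put 8U in rack 1; 4U remain.
Put 8U in rack 2; 12U remain.
Put 7U in rack 2; 5U remain.
Put 7U in rack 3; 13U remain.
Put 7U in rack 3; 6U remain.
Put 7U in rack 4; 13U remain.
Put 7U in rack 4; 6U remain.
Put 7U in rack 5; 13U remain.
Put 6U in rack 3; 0U remain.
Put 6U in rack 4; 0U remain.
Put 6U in rack 5; 7U remain.
Put 6U in rack 5; 1U remain.

5 racks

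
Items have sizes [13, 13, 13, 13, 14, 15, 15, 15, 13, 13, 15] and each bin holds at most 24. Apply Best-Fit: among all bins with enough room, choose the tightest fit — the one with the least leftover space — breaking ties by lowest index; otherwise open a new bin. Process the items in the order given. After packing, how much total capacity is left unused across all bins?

bin 1: place 13, 11 left
bin 2: place 13, 11 left
bin 3: place 13, 11 left
bin 4: place 13, 11 left
bin 5: place 14, 10 left
bin 6: place 15, 9 left
bin 7: place 15, 9 left
bin 8: place 15, 9 left
bin 9: place 13, 11 left
bin 10: place 13, 11 left
bin 11: place 15, 9 left
11 bins × 24 = 264; used 152; unused 112.

112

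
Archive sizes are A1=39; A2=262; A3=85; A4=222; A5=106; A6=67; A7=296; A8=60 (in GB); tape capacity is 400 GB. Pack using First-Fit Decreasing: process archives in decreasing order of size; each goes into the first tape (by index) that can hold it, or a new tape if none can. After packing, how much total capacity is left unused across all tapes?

63

Sorted descending: 296, 262, 222, 106, 85, 67, 60, 39.
tape 1: place 296 GB, 104 GB left
tape 2: place 262 GB, 138 GB left
tape 3: place 222 GB, 178 GB left
tape 2: place 106 GB, 32 GB left
tape 1: place 85 GB, 19 GB left
tape 3: place 67 GB, 111 GB left
tape 3: place 60 GB, 51 GB left
tape 3: place 39 GB, 12 GB left
3 tapes × 400 GB = 1200 GB; used 1137 GB; unused 63 GB.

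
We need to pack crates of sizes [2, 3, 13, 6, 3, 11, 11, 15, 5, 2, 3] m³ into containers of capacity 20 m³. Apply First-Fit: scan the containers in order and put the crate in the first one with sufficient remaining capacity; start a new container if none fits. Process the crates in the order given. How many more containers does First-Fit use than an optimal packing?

0

First-Fit: [2,3,13,2] [6,3,11] [11,5,3] [15] → 4 containers.
Total size 74 m³; any packing needs at least ⌈74/20⌉ = 4 containers.
So 4 is already optimal.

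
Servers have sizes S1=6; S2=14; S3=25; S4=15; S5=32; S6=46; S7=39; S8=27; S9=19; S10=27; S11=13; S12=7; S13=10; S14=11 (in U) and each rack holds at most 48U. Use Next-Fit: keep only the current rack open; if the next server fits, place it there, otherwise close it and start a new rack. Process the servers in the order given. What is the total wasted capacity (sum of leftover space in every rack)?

rack 1: place S1 (6U), 42U left
rack 1: place S2 (14U), 28U left
rack 1: place S3 (25U), 3U left
rack 2: place S4 (15U), 33U left
rack 2: place S5 (32U), 1U left
rack 3: place S6 (46U), 2U left
rack 4: place S7 (39U), 9U left
rack 5: place S8 (27U), 21U left
rack 5: place S9 (19U), 2U left
rack 6: place S10 (27U), 21U left
rack 6: place S11 (13U), 8U left
rack 6: place S12 (7U), 1U left
rack 7: place S13 (10U), 38U left
rack 7: place S14 (11U), 27U left
7 racks × 48U = 336U; used 291U; unused 45U.

45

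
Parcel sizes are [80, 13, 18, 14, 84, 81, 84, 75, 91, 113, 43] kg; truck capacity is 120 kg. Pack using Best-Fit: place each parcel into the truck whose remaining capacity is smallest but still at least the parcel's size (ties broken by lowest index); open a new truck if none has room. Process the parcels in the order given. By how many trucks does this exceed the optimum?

0

Best-Fit: [80,13,18] [14,84] [81] [84] [75,43] [91] [113] → 7 trucks.
7 parcels exceed 60 kg (half the capacity), and no two of those can share a truck, so at least 7 trucks are needed.
So 7 is already optimal.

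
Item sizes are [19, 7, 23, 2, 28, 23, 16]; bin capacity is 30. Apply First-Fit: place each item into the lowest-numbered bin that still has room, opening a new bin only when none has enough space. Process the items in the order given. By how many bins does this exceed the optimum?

First-Fit: [19,7,2] [23] [28] [23] [16] → 5 bins.
5 items exceed 15 (half the capacity), and no two of those can share a bin, so at least 5 bins are needed.
So 5 is already optimal.

0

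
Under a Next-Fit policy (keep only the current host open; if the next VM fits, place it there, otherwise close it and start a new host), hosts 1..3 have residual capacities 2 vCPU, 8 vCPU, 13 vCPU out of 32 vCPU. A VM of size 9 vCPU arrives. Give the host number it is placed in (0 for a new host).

Next-Fit only looks at host 3, which has 13 vCPU free.
9 vCPU fits there.

3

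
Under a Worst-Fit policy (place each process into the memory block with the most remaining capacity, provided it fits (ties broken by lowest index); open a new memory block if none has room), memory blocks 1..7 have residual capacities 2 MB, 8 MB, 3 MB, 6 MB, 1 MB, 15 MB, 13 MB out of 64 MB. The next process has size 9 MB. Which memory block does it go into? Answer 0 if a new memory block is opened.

6

Memory blocks with room: memory block 6 (15 MB), memory block 7 (13 MB).
Most room is memory block 6 with 15 MB free.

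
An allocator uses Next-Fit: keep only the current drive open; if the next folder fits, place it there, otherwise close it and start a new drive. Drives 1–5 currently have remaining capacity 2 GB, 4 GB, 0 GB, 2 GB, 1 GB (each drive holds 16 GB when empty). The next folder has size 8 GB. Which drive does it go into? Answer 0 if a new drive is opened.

Next-Fit only looks at drive 5, which has 1 GB free.
8 GB does not fit, so a new drive is opened.

0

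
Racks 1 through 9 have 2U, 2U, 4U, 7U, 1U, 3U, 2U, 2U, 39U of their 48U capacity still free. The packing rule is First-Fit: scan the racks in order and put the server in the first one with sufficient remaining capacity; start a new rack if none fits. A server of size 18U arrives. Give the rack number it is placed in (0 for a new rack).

Racks with room: rack 9 (39U).
The first with room is rack 9.

9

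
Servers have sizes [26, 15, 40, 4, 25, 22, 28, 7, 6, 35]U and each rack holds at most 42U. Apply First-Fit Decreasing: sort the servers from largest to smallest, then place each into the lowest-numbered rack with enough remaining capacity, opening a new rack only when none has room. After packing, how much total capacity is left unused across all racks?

Sorted descending: 40, 35, 28, 26, 25, 22, 15, 7, 6, 4.
rack 1: place 40U, 2U left
rack 2: place 35U, 7U left
rack 3: place 28U, 14U left
rack 4: place 26U, 16U left
rack 5: place 25U, 17U left
rack 6: place 22U, 20U left
rack 4: place 15U, 1U left
rack 2: place 7U, 0U left
rack 3: place 6U, 8U left
rack 3: place 4U, 4U left
6 racks × 42U = 252U; used 208U; unused 44U.

44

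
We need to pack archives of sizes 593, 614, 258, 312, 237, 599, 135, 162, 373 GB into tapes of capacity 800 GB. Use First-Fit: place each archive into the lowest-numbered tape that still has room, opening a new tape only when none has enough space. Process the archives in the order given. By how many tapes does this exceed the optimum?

0

First-Fit: [593,135] [614,162] [258,312] [237,373] [599] → 5 tapes.
Total size 3283 GB; any packing needs at least ⌈3283/800⌉ = 5 tapes.
So 5 is already optimal.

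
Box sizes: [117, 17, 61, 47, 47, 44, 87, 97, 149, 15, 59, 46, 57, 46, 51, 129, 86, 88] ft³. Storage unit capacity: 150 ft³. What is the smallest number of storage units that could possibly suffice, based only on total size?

9 storage units

Total size = 117 + 17 + 61 + 47 + 47 + 44 + 87 + 97 + 149 + 15 + 59 + 46 + 57 + 46 + 51 + 129 + 86 + 88 = 1243 ft³.
⌈1243 / 150⌉ = 9.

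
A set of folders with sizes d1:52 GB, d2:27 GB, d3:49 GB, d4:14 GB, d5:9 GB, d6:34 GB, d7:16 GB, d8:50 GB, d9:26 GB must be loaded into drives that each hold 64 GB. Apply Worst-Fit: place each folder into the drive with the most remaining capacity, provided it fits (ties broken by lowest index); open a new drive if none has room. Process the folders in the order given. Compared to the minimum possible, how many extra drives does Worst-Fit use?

1

Worst-Fit: [52] [27,14,9] [49] [34,16] [50] [26] → 6 drives.
Total size 277 GB; any packing needs at least ⌈277/64⌉ = 5 drives.
An optimal packing achieves that bound: [52,9] [50,14] [49] [34,27] [26,16] → 5 drives.
Excess: 6 − 5 = 1.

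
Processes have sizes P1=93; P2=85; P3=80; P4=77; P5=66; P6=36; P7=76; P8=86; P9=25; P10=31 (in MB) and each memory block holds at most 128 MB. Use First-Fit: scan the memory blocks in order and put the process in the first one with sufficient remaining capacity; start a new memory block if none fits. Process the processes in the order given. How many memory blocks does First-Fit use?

7

memory block 1: place P1 (93 MB), 35 MB left
memory block 2: place P2 (85 MB), 43 MB left
memory block 3: place P3 (80 MB), 48 MB left
memory block 4: place P4 (77 MB), 51 MB left
memory block 5: place P5 (66 MB), 62 MB left
memory block 2: place P6 (36 MB), 7 MB left
memory block 6: place P7 (76 MB), 52 MB left
memory block 7: place P8 (86 MB), 42 MB left
memory block 1: place P9 (25 MB), 10 MB left
memory block 3: place P10 (31 MB), 17 MB left
Final memory blocks: [93,25] [85,36] [80,31] [77] [66] [76] [86].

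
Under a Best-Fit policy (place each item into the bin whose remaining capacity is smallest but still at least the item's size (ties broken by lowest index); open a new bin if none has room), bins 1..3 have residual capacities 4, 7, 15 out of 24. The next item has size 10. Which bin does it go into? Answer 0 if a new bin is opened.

3

Bins with room: bin 3 (15).
Tightest fit is bin 3 with 15 free.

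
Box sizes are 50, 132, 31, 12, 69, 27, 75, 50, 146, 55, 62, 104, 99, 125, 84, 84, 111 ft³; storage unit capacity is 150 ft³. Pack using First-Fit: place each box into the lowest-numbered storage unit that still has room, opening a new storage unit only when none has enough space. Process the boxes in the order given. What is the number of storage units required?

50 ft³ → storage unit 1 (remaining 100 ft³)
132 ft³ → storage unit 2 (remaining 18 ft³)
31 ft³ → storage unit 1 (remaining 69 ft³)
12 ft³ → storage unit 1 (remaining 57 ft³)
69 ft³ → storage unit 3 (remaining 81 ft³)
27 ft³ → storage unit 1 (remaining 30 ft³)
75 ft³ → storage unit 3 (remaining 6 ft³)
50 ft³ → storage unit 4 (remaining 100 ft³)
146 ft³ → storage unit 5 (remaining 4 ft³)
55 ft³ → storage unit 4 (remaining 45 ft³)
62 ft³ → storage unit 6 (remaining 88 ft³)
104 ft³ → storage unit 7 (remaining 46 ft³)
99 ft³ → storage unit 8 (remaining 51 ft³)
125 ft³ → storage unit 9 (remaining 25 ft³)
84 ft³ → storage unit 6 (remaining 4 ft³)
84 ft³ → storage unit 10 (remaining 66 ft³)
111 ft³ → storage unit 11 (remaining 39 ft³)

11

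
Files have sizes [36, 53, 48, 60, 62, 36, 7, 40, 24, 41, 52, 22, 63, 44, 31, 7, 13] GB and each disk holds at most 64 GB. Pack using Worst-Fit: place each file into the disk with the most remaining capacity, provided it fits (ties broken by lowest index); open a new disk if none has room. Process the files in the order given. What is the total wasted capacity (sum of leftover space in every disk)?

129

disk 1: place 36 GB, 28 GB left
disk 2: place 53 GB, 11 GB left
disk 3: place 48 GB, 16 GB left
disk 4: place 60 GB, 4 GB left
disk 5: place 62 GB, 2 GB left
disk 6: place 36 GB, 28 GB left
disk 1: place 7 GB, 21 GB left
disk 7: place 40 GB, 24 GB left
disk 6: place 24 GB, 4 GB left
disk 8: place 41 GB, 23 GB left
disk 9: place 52 GB, 12 GB left
disk 7: place 22 GB, 2 GB left
disk 10: place 63 GB, 1 GB left
disk 11: place 44 GB, 20 GB left
disk 12: place 31 GB, 33 GB left
disk 12: place 7 GB, 26 GB left
disk 12: place 13 GB, 13 GB left
12 disks × 64 GB = 768 GB; used 639 GB; unused 129 GB.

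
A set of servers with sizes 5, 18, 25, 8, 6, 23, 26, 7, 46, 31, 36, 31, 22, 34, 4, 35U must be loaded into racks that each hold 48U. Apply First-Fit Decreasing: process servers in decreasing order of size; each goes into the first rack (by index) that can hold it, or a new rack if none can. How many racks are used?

9 racks

Sorted descending: 46, 36, 35, 34, 31, 31, 26, 25, 23, 22, 18, 8, 7, 6, 5, 4.
Put 46U in rack 1; 2U remain.
Put 36U in rack 2; 12U remain.
Put 35U in rack 3; 13U remain.
Put 34U in rack 4; 14U remain.
Put 31U in rack 5; 17U remain.
Put 31U in rack 6; 17U remain.
Put 26U in rack 7; 22U remain.
Put 25U in rack 8; 23U remain.
Put 23U in rack 8; 0U remain.
Put 22U in rack 7; 0U remain.
Put 18U in rack 9; 30U remain.
Put 8U in rack 2; 4U remain.
Put 7U in rack 3; 6U remain.
Put 6U in rack 3; 0U remain.
Put 5U in rack 4; 9U remain.
Put 4U in rack 2; 0U remain.
Final racks: [46] [36,8,4] [35,7,6] [34,5] [31] [31] [26,22] [25,23] [18].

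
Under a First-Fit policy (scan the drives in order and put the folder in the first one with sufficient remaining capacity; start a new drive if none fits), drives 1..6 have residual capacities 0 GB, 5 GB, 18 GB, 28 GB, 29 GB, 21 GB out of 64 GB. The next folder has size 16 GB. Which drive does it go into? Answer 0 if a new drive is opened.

3

Drives with room: drive 3 (18 GB), drive 4 (28 GB), drive 5 (29 GB), drive 6 (21 GB).
The first with room is drive 3.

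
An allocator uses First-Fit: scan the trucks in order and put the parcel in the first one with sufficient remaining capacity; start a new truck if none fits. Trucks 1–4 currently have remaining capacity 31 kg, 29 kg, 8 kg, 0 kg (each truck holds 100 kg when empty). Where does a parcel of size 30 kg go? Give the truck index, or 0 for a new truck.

1

Trucks with room: truck 1 (31 kg).
The first with room is truck 1.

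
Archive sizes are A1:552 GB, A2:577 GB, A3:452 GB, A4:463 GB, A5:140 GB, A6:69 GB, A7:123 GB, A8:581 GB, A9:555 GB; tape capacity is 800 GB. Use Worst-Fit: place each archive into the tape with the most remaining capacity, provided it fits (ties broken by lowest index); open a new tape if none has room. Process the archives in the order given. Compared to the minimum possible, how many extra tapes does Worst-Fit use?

Worst-Fit: [552] [577] [452,140] [463,69,123] [581] [555] → 6 tapes.
6 archives exceed 400 GB (half the capacity), and no two of those can share a tape, so at least 6 tapes are needed.
So 6 is already optimal.

0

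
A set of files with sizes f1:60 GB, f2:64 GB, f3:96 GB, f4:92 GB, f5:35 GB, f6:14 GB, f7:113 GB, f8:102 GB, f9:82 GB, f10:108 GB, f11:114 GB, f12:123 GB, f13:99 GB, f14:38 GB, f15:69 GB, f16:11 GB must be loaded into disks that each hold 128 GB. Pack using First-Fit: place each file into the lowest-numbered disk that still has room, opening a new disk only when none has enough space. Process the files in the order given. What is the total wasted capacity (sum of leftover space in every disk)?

disk 1: place f1 (60 GB), 68 GB left
disk 1: place f2 (64 GB), 4 GB left
disk 2: place f3 (96 GB), 32 GB left
disk 3: place f4 (92 GB), 36 GB left
disk 3: place f5 (35 GB), 1 GB left
disk 2: place f6 (14 GB), 18 GB left
disk 4: place f7 (113 GB), 15 GB left
disk 5: place f8 (102 GB), 26 GB left
disk 6: place f9 (82 GB), 46 GB left
disk 7: place f10 (108 GB), 20 GB left
disk 8: place f11 (114 GB), 14 GB left
disk 9: place f12 (123 GB), 5 GB left
disk 10: place f13 (99 GB), 29 GB left
disk 6: place f14 (38 GB), 8 GB left
disk 11: place f15 (69 GB), 59 GB left
disk 2: place f16 (11 GB), 7 GB left
11 disks × 128 GB = 1408 GB; used 1220 GB; unused 188 GB.

188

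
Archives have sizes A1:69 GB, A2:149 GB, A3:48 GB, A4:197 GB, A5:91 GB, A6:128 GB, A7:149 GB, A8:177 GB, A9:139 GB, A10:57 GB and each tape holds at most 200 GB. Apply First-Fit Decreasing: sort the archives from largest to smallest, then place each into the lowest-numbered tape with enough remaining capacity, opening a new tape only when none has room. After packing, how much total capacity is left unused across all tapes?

Sorted descending: 197, 177, 149, 149, 139, 128, 91, 69, 57, 48.
Put 197 GB in tape 1; 3 GB remain.
Put 177 GB in tape 2; 23 GB remain.
Put 149 GB in tape 3; 51 GB remain.
Put 149 GB in tape 4; 51 GB remain.
Put 139 GB in tape 5; 61 GB remain.
Put 128 GB in tape 6; 72 GB remain.
Put 91 GB in tape 7; 109 GB remain.
Put 69 GB in tape 6; 3 GB remain.
Put 57 GB in tape 5; 4 GB remain.
Put 48 GB in tape 3; 3 GB remain.
7 tapes × 200 GB = 1400 GB; used 1204 GB; unused 196 GB.

196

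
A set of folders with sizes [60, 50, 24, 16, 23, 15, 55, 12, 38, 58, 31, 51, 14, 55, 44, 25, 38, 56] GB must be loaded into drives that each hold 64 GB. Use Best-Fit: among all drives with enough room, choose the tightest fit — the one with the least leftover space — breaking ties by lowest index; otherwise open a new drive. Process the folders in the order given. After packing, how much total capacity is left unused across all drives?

60 GB → drive 1 (remaining 4 GB)
50 GB → drive 2 (remaining 14 GB)
24 GB → drive 3 (remaining 40 GB)
16 GB → drive 3 (remaining 24 GB)
23 GB → drive 3 (remaining 1 GB)
15 GB → drive 4 (remaining 49 GB)
55 GB → drive 5 (remaining 9 GB)
12 GB → drive 2 (remaining 2 GB)
38 GB → drive 4 (remaining 11 GB)
58 GB → drive 6 (remaining 6 GB)
31 GB → drive 7 (remaining 33 GB)
51 GB → drive 8 (remaining 13 GB)
14 GB → drive 7 (remaining 19 GB)
55 GB → drive 9 (remaining 9 GB)
44 GB → drive 10 (remaining 20 GB)
25 GB → drive 11 (remaining 39 GB)
38 GB → drive 11 (remaining 1 GB)
56 GB → drive 12 (remaining 8 GB)
12 drives × 64 GB = 768 GB; used 665 GB; unused 103 GB.

103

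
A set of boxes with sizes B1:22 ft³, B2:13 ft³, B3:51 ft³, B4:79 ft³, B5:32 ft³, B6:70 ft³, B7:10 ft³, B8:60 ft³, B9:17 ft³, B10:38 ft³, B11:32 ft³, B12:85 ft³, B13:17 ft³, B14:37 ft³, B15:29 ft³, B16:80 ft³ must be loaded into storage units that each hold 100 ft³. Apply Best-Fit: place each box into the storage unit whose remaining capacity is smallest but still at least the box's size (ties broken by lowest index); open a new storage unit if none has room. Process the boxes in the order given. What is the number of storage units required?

B1 (22 ft³) → storage unit 1 (remaining 78 ft³)
B2 (13 ft³) → storage unit 1 (remaining 65 ft³)
B3 (51 ft³) → storage unit 1 (remaining 14 ft³)
B4 (79 ft³) → storage unit 2 (remaining 21 ft³)
B5 (32 ft³) → storage unit 3 (remaining 68 ft³)
B6 (70 ft³) → storage unit 4 (remaining 30 ft³)
B7 (10 ft³) → storage unit 1 (remaining 4 ft³)
B8 (60 ft³) → storage unit 3 (remaining 8 ft³)
B9 (17 ft³) → storage unit 2 (remaining 4 ft³)
B10 (38 ft³) → storage unit 5 (remaining 62 ft³)
B11 (32 ft³) → storage unit 5 (remaining 30 ft³)
B12 (85 ft³) → storage unit 6 (remaining 15 ft³)
B13 (17 ft³) → storage unit 4 (remaining 13 ft³)
B14 (37 ft³) → storage unit 7 (remaining 63 ft³)
B15 (29 ft³) → storage unit 5 (remaining 1 ft³)
B16 (80 ft³) → storage unit 8 (remaining 20 ft³)
Final storage units: [22,13,51,10] [79,17] [32,60] [70,17] [38,32,29] [85] [37] [80].

8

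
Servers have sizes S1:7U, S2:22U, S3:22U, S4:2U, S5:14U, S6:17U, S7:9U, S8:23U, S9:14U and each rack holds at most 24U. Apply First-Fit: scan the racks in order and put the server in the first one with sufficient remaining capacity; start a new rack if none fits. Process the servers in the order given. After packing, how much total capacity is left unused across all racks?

14

rack 1: place S1 (7U), 17U left
rack 2: place S2 (22U), 2U left
rack 3: place S3 (22U), 2U left
rack 1: place S4 (2U), 15U left
rack 1: place S5 (14U), 1U left
rack 4: place S6 (17U), 7U left
rack 5: place S7 (9U), 15U left
rack 6: place S8 (23U), 1U left
rack 5: place S9 (14U), 1U left
6 racks × 24U = 144U; used 130U; unused 14U.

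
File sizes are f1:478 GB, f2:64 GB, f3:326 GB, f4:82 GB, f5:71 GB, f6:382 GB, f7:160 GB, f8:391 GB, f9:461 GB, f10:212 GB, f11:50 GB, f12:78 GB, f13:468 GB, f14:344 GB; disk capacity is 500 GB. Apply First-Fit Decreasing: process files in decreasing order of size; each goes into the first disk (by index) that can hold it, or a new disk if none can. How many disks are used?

8 disks

Sorted descending: 478, 468, 461, 391, 382, 344, 326, 212, 160, 82, 78, 71, 64, 50.
Put 478 GB in disk 1; 22 GB remain.
Put 468 GB in disk 2; 32 GB remain.
Put 461 GB in disk 3; 39 GB remain.
Put 391 GB in disk 4; 109 GB remain.
Put 382 GB in disk 5; 118 GB remain.
Put 344 GB in disk 6; 156 GB remain.
Put 326 GB in disk 7; 174 GB remain.
Put 212 GB in disk 8; 288 GB remain.
Put 160 GB in disk 7; 14 GB remain.
Put 82 GB in disk 4; 27 GB remain.
Put 78 GB in disk 5; 40 GB remain.
Put 71 GB in disk 6; 85 GB remain.
Put 64 GB in disk 6; 21 GB remain.
Put 50 GB in disk 8; 238 GB remain.
Final disks: [478] [468] [461] [391,82] [382,78] [344,71,64] [326,160] [212,50].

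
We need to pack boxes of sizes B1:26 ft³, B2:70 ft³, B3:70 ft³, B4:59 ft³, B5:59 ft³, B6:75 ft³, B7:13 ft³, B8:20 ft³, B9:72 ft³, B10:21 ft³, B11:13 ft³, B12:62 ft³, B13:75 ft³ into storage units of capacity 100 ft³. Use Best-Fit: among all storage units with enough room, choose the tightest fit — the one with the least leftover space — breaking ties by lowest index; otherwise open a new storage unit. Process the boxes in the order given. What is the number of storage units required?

8

B1 (26 ft³) → storage unit 1 (remaining 74 ft³)
B2 (70 ft³) → storage unit 1 (remaining 4 ft³)
B3 (70 ft³) → storage unit 2 (remaining 30 ft³)
B4 (59 ft³) → storage unit 3 (remaining 41 ft³)
B5 (59 ft³) → storage unit 4 (remaining 41 ft³)
B6 (75 ft³) → storage unit 5 (remaining 25 ft³)
B7 (13 ft³) → storage unit 5 (remaining 12 ft³)
B8 (20 ft³) → storage unit 2 (remaining 10 ft³)
B9 (72 ft³) → storage unit 6 (remaining 28 ft³)
B10 (21 ft³) → storage unit 6 (remaining 7 ft³)
B11 (13 ft³) → storage unit 3 (remaining 28 ft³)
B12 (62 ft³) → storage unit 7 (remaining 38 ft³)
B13 (75 ft³) → storage unit 8 (remaining 25 ft³)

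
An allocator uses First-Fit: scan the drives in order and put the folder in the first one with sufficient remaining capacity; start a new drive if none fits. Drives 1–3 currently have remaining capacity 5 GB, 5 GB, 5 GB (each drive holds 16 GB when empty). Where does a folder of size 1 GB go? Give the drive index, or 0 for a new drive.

Drives with room: drive 1 (5 GB), drive 2 (5 GB), drive 3 (5 GB).
The first with room is drive 1.

1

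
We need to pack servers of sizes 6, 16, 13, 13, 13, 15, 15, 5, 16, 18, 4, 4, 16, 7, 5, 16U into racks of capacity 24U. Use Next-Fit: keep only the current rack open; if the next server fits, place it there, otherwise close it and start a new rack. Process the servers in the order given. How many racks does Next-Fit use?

Put 6U in rack 1; 18U remain.
Put 16U in rack 1; 2U remain.
Put 13U in rack 2; 11U remain.
Put 13U in rack 3; 11U remain.
Put 13U in rack 4; 11U remain.
Put 15U in rack 5; 9U remain.
Put 15U in rack 6; 9U remain.
Put 5U in rack 6; 4U remain.
Put 16U in rack 7; 8U remain.
Put 18U in rack 8; 6U remain.
Put 4U in rack 8; 2U remain.
Put 4U in rack 9; 20U remain.
Put 16U in rack 9; 4U remain.
Put 7U in rack 10; 17U remain.
Put 5U in rack 10; 12U remain.
Put 16U in rack 11; 8U remain.
Final racks: [6,16] [13] [13] [13] [15] [15,5] [16] [18,4] [4,16] [7,5] [16].

11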